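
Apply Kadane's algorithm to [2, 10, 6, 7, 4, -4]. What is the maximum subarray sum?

Using Kadane's algorithm on [2, 10, 6, 7, 4, -4]:

Scanning through the array:
Position 1 (value 10): max_ending_here = 12, max_so_far = 12
Position 2 (value 6): max_ending_here = 18, max_so_far = 18
Position 3 (value 7): max_ending_here = 25, max_so_far = 25
Position 4 (value 4): max_ending_here = 29, max_so_far = 29
Position 5 (value -4): max_ending_here = 25, max_so_far = 29

Maximum subarray: [2, 10, 6, 7, 4]
Maximum sum: 29

The maximum subarray is [2, 10, 6, 7, 4] with sum 29. This subarray runs from index 0 to index 4.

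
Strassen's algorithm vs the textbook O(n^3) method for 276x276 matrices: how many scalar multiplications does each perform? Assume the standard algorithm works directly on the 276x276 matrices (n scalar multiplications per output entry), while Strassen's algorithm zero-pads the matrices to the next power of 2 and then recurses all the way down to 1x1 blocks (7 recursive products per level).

Matrix multiplication for 276x276 matrices:

Strassen's algorithm requires power-of-2 dimensions. Pad 276x276 to 512x512 (next power of 2).

Standard algorithm: 276^3 = 21024576 multiplications
Strassen's algorithm: 7^(log2(512)) = 7^9 = 40353607 multiplications
Difference: 21024576 - 40353607 = -19329031 (Strassen uses MORE here due to padding overhead — for small or just-over-power-of-2 n, padding can outweigh the per-level savings)

Standard: 21024576 multiplications (276^3). Strassen: 40353607 multiplications (7^9, after padding to 512x512). Strassen reduces 8 recursive multiplications to 7 at each level.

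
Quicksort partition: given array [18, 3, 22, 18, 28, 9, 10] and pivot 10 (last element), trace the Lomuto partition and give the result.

Lomuto partition with pivot = 10:

Initial array: [18, 3, 22, 18, 28, 9, 10]

arr[0]=18 > 10: no swap
arr[1]=3 <= 10: swap with position 0, array becomes [3, 18, 22, 18, 28, 9, 10]
arr[2]=22 > 10: no swap
arr[3]=18 > 10: no swap
arr[4]=28 > 10: no swap
arr[5]=9 <= 10: swap with position 1, array becomes [3, 9, 22, 18, 28, 18, 10]

Place pivot at position 2: [3, 9, 10, 18, 28, 18, 22]
Pivot position: 2

After partitioning with pivot 10, the array becomes [3, 9, 10, 18, 28, 18, 22]. The pivot is placed at index 2. All elements to the left of the pivot are <= 10, and all elements to the right are > 10.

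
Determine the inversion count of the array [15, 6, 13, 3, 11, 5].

Finding inversions in [15, 6, 13, 3, 11, 5]:

(0, 1): arr[0]=15 > arr[1]=6
(0, 2): arr[0]=15 > arr[2]=13
(0, 3): arr[0]=15 > arr[3]=3
(0, 4): arr[0]=15 > arr[4]=11
(0, 5): arr[0]=15 > arr[5]=5
(1, 3): arr[1]=6 > arr[3]=3
(1, 5): arr[1]=6 > arr[5]=5
(2, 3): arr[2]=13 > arr[3]=3
(2, 4): arr[2]=13 > arr[4]=11
(2, 5): arr[2]=13 > arr[5]=5
(4, 5): arr[4]=11 > arr[5]=5

Total inversions: 11

The array has 11 inversion(s): (0,1), (0,2), (0,3), (0,4), (0,5), (1,3), (1,5), (2,3), (2,4), (2,5), (4,5). Each pair (i,j) satisfies i < j and arr[i] > arr[j].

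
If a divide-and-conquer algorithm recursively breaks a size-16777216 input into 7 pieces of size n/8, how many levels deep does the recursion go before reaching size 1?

For divide and conquer with division factor 8:

Problem sizes at each level:
Level 0: 16777216
Level 1: 2097152
Level 2: 262144
Level 3: 32768
Level 4: 4096
Level 5: 512
Level 6: 64
Level 7: 8
Level 8: 1

The root is level 0 and the size-1 base case is level 8 (the tree spans levels 0 through 8, i.e. 9 levels counting the root), so the depth is the number of divisions: log_8(16777216) = 8

The recursion tree depth is log_8(16777216) = 8. At each level, the problem size is divided by 8, so it takes 8 divisions to reduce to a base case of size 1. The algorithm makes 7 recursive calls at each level.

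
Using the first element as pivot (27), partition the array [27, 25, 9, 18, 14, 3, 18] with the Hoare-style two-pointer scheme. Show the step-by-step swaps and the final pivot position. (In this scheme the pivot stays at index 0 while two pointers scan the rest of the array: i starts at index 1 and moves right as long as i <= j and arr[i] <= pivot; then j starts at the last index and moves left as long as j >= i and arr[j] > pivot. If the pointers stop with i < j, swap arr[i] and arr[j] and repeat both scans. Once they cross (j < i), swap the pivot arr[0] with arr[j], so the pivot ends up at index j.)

Hoare-style two-pointer partition with pivot = 27:

Initial array: [27, 25, 9, 18, 14, 3, 18]

Pointers start at i = 1, j = 6.
i ends at 7, j ends at 6: the pointers have crossed (j < i), so scanning stops.

Swap pivot arr[0] with arr[6] to place pivot at position 6: [18, 25, 9, 18, 14, 3, 27]
Pivot position: 6

After partitioning with pivot 27, the array becomes [18, 25, 9, 18, 14, 3, 27]. The pivot is placed at index 6. All elements to the left of the pivot are <= 27, and all elements to the right are > 27.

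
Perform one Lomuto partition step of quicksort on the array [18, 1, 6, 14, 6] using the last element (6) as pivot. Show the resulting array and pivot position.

Lomuto partition with pivot = 6:

Initial array: [18, 1, 6, 14, 6]

arr[0]=18 > 6: no swap
arr[1]=1 <= 6: swap with position 0, array becomes [1, 18, 6, 14, 6]
arr[2]=6 <= 6: swap with position 1, array becomes [1, 6, 18, 14, 6]
arr[3]=14 > 6: no swap

Place pivot at position 2: [1, 6, 6, 14, 18]
Pivot position: 2

After partitioning with pivot 6, the array becomes [1, 6, 6, 14, 18]. The pivot is placed at index 2. All elements to the left of the pivot are <= 6, and all elements to the right are > 6.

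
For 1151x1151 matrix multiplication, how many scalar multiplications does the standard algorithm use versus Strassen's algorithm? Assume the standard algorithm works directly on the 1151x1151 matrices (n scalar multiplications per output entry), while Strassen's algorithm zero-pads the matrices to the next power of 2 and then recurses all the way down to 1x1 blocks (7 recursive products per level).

Matrix multiplication for 1151x1151 matrices:

Strassen's algorithm requires power-of-2 dimensions. Pad 1151x1151 to 2048x2048 (next power of 2).

Standard algorithm: 1151^3 = 1524845951 multiplications
Strassen's algorithm: 7^(log2(2048)) = 7^11 = 1977326743 multiplications
Difference: 1524845951 - 1977326743 = -452480792 (Strassen uses MORE here due to padding overhead — for small or just-over-power-of-2 n, padding can outweigh the per-level savings)

Standard: 1524845951 multiplications (1151^3). Strassen: 1977326743 multiplications (7^11, after padding to 2048x2048). Strassen reduces 8 recursive multiplications to 7 at each level.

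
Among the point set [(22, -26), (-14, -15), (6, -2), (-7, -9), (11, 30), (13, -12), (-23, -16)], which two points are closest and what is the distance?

Computing all pairwise distances among 7 points:

d((22, -26), (-14, -15)) = 37.6431
d((22, -26), (6, -2)) = 28.8444
d((22, -26), (-7, -9)) = 33.6155
d((22, -26), (11, 30)) = 57.0701
d((22, -26), (13, -12)) = 16.6433
d((22, -26), (-23, -16)) = 46.0977
d((-14, -15), (6, -2)) = 23.8537
d((-14, -15), (-7, -9)) = 9.2195
d((-14, -15), (11, 30)) = 51.4782
d((-14, -15), (13, -12)) = 27.1662
d((-14, -15), (-23, -16)) = 9.0554 <-- minimum
d((6, -2), (-7, -9)) = 14.7648
d((6, -2), (11, 30)) = 32.3883
d((6, -2), (13, -12)) = 12.2066
d((6, -2), (-23, -16)) = 32.2025
d((-7, -9), (11, 30)) = 42.9535
d((-7, -9), (13, -12)) = 20.2237
d((-7, -9), (-23, -16)) = 17.4642
d((11, 30), (13, -12)) = 42.0476
d((11, 30), (-23, -16)) = 57.2014
d((13, -12), (-23, -16)) = 36.2215

Closest pair: (-14, -15) and (-23, -16) with distance 9.0554

The closest pair is (-14, -15) and (-23, -16) with Euclidean distance 9.0554. For 7 points, brute-force pairwise comparison is shown above. For large n, the divide-and-conquer algorithm (sort by x, recurse on halves, check the dividing strip) achieves O(n log n).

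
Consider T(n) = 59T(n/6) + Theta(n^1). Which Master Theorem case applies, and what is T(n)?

Master Theorem for T(n) = 59T(n/6) + O(n^1):

a = 59, b = 6, c = 1
log_b(a) = log_6(59) = 2.2757

Case 1: c = 1 < log_6(59) = 2.2757
T(n) = O(n^(log_6 59))

For T(n) = 59T(n/6) + O(n^1): log_6(59) = 2.2757. This is Case 1 of the Master Theorem (c < log_b(a), work dominated by leaves), giving O(n^(log_6 59)).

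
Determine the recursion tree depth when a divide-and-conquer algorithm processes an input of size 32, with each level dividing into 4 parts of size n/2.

For divide and conquer with division factor 2:

Problem sizes at each level:
Level 0: 32
Level 1: 16
Level 2: 8
Level 3: 4
Level 4: 2
Level 5: 1

The root is level 0 and the size-1 base case is level 5 (the tree spans levels 0 through 5, i.e. 6 levels counting the root), so the depth is the number of divisions: log_2(32) = 5

The recursion tree depth is log_2(32) = 5. At each level, the problem size is divided by 2, so it takes 5 divisions to reduce to a base case of size 1. The algorithm makes 4 recursive calls at each level.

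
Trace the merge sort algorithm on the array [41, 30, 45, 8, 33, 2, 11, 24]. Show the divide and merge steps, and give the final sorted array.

Merge sort trace:

Split: [41, 30, 45, 8, 33, 2, 11, 24] -> [41, 30, 45, 8] and [33, 2, 11, 24]
  Split: [41, 30, 45, 8] -> [41, 30] and [45, 8]
    Split: [41, 30] -> [41] and [30]
    Merge: [41] + [30] -> [30, 41]
    Split: [45, 8] -> [45] and [8]
    Merge: [45] + [8] -> [8, 45]
  Merge: [30, 41] + [8, 45] -> [8, 30, 41, 45]
  Split: [33, 2, 11, 24] -> [33, 2] and [11, 24]
    Split: [33, 2] -> [33] and [2]
    Merge: [33] + [2] -> [2, 33]
    Split: [11, 24] -> [11] and [24]
    Merge: [11] + [24] -> [11, 24]
  Merge: [2, 33] + [11, 24] -> [2, 11, 24, 33]
Merge: [8, 30, 41, 45] + [2, 11, 24, 33] -> [2, 8, 11, 24, 30, 33, 41, 45]

Final sorted array: [2, 8, 11, 24, 30, 33, 41, 45]

The merge sort proceeds by recursively splitting the array and merging sorted halves.
After all merges, the sorted array is [2, 8, 11, 24, 30, 33, 41, 45].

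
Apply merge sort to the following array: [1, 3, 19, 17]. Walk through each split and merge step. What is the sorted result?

Merge sort trace:

Split: [1, 3, 19, 17] -> [1, 3] and [19, 17]
  Split: [1, 3] -> [1] and [3]
  Merge: [1] + [3] -> [1, 3]
  Split: [19, 17] -> [19] and [17]
  Merge: [19] + [17] -> [17, 19]
Merge: [1, 3] + [17, 19] -> [1, 3, 17, 19]

Final sorted array: [1, 3, 17, 19]

The merge sort proceeds by recursively splitting the array and merging sorted halves.
After all merges, the sorted array is [1, 3, 17, 19].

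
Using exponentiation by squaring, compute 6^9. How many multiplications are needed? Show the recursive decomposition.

Computing 6^9 by squaring (build up from 6^1; each line after the first costs one multiplication):

6^1 = 6
6^2 = (6^1)^2 = 6^2 = 36
6^4 = (6^2)^2 = 36^2 = 1296
6^8 = (6^4)^2 = 1296^2 = 1679616
6^9 = 6 * 6^8 = 6 * 1679616 = 10077696

Result: 10077696
Multiplications needed: 4 (4 lines after 6^1)

6^9 = 10077696. Using exponentiation by squaring, this requires 4 multiplications. The key idea: if the exponent is even, square the half-power; if odd, multiply by the base once.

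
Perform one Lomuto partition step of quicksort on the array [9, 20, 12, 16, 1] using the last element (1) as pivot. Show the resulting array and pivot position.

Lomuto partition with pivot = 1:

Initial array: [9, 20, 12, 16, 1]

arr[0]=9 > 1: no swap
arr[1]=20 > 1: no swap
arr[2]=12 > 1: no swap
arr[3]=16 > 1: no swap

Place pivot at position 0: [1, 20, 12, 16, 9]
Pivot position: 0

After partitioning with pivot 1, the array becomes [1, 20, 12, 16, 9]. The pivot is placed at index 0. All elements to the left of the pivot are <= 1, and all elements to the right are > 1.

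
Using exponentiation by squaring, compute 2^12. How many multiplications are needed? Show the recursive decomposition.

Computing 2^12 by squaring (build up from 2^1; each line after the first costs one multiplication):

2^1 = 2
2^2 = (2^1)^2 = 2^2 = 4
2^3 = 2 * 2^2 = 2 * 4 = 8
2^6 = (2^3)^2 = 8^2 = 64
2^12 = (2^6)^2 = 64^2 = 4096

Result: 4096
Multiplications needed: 4 (4 lines after 2^1)

2^12 = 4096. Using exponentiation by squaring, this requires 4 multiplications. The key idea: if the exponent is even, square the half-power; if odd, multiply by the base once.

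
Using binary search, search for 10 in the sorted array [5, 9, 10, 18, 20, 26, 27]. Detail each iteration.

Binary search for 10 in [5, 9, 10, 18, 20, 26, 27]:

lo=0, hi=6, mid=3, arr[mid]=18 -> 18 > 10, search left half
lo=0, hi=2, mid=1, arr[mid]=9 -> 9 < 10, search right half
lo=2, hi=2, mid=2, arr[mid]=10 -> Found target at index 2!

Binary search finds 10 at index 2 after 3 comparisons. The search repeatedly halves the search space by comparing with the middle element.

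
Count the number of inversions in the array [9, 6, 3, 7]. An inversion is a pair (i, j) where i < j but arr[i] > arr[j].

Finding inversions in [9, 6, 3, 7]:

(0, 1): arr[0]=9 > arr[1]=6
(0, 2): arr[0]=9 > arr[2]=3
(0, 3): arr[0]=9 > arr[3]=7
(1, 2): arr[1]=6 > arr[2]=3

Total inversions: 4

The array has 4 inversion(s): (0,1), (0,2), (0,3), (1,2). Each pair (i,j) satisfies i < j and arr[i] > arr[j].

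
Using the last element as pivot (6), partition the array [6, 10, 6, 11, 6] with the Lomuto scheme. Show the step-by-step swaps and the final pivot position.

Lomuto partition with pivot = 6:

Initial array: [6, 10, 6, 11, 6]

arr[0]=6 <= 6: swap with position 0, array becomes [6, 10, 6, 11, 6]
arr[1]=10 > 6: no swap
arr[2]=6 <= 6: swap with position 1, array becomes [6, 6, 10, 11, 6]
arr[3]=11 > 6: no swap

Place pivot at position 2: [6, 6, 6, 11, 10]
Pivot position: 2

After partitioning with pivot 6, the array becomes [6, 6, 6, 11, 10]. The pivot is placed at index 2. All elements to the left of the pivot are <= 6, and all elements to the right are > 6.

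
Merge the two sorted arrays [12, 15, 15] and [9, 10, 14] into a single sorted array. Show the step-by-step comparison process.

Merging process:

Compare 12 vs 9: take 9 from right. Merged: [9]
Compare 12 vs 10: take 10 from right. Merged: [9, 10]
Compare 12 vs 14: take 12 from left. Merged: [9, 10, 12]
Compare 15 vs 14: take 14 from right. Merged: [9, 10, 12, 14]
Append remaining from left: [15, 15]. Merged: [9, 10, 12, 14, 15, 15]

Final merged array: [9, 10, 12, 14, 15, 15]
Total comparisons: 4

The merged array is [9, 10, 12, 14, 15, 15], requiring 4 comparisons. The merge step runs in O(n) time where n is the total number of elements.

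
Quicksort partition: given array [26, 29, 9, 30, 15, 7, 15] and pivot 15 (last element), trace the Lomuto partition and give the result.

Lomuto partition with pivot = 15:

Initial array: [26, 29, 9, 30, 15, 7, 15]

arr[0]=26 > 15: no swap
arr[1]=29 > 15: no swap
arr[2]=9 <= 15: swap with position 0, array becomes [9, 29, 26, 30, 15, 7, 15]
arr[3]=30 > 15: no swap
arr[4]=15 <= 15: swap with position 1, array becomes [9, 15, 26, 30, 29, 7, 15]
arr[5]=7 <= 15: swap with position 2, array becomes [9, 15, 7, 30, 29, 26, 15]

Place pivot at position 3: [9, 15, 7, 15, 29, 26, 30]
Pivot position: 3

After partitioning with pivot 15, the array becomes [9, 15, 7, 15, 29, 26, 30]. The pivot is placed at index 3. All elements to the left of the pivot are <= 15, and all elements to the right are > 15.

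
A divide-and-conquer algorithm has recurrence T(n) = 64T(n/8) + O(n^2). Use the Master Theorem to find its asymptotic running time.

Master Theorem for T(n) = 64T(n/8) + O(n^2):

a = 64, b = 8, c = 2
log_b(a) = log_8(64) = 2.0000

Case 2: c = 2 = log_8(64) = 2.0000
T(n) = O(n^2 log n) = O(n^2 log n)

For T(n) = 64T(n/8) + O(n^2): log_8(64) = 2.0000. This is Case 2 of the Master Theorem (c = log_b(a), equal work at all levels), giving O(n^2 log n).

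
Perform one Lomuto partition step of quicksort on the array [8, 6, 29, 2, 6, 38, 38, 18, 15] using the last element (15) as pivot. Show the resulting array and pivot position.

Lomuto partition with pivot = 15:

Initial array: [8, 6, 29, 2, 6, 38, 38, 18, 15]

arr[0]=8 <= 15: swap with position 0, array becomes [8, 6, 29, 2, 6, 38, 38, 18, 15]
arr[1]=6 <= 15: swap with position 1, array becomes [8, 6, 29, 2, 6, 38, 38, 18, 15]
arr[2]=29 > 15: no swap
arr[3]=2 <= 15: swap with position 2, array becomes [8, 6, 2, 29, 6, 38, 38, 18, 15]
arr[4]=6 <= 15: swap with position 3, array becomes [8, 6, 2, 6, 29, 38, 38, 18, 15]
arr[5]=38 > 15: no swap
arr[6]=38 > 15: no swap
arr[7]=18 > 15: no swap

Place pivot at position 4: [8, 6, 2, 6, 15, 38, 38, 18, 29]
Pivot position: 4

After partitioning with pivot 15, the array becomes [8, 6, 2, 6, 15, 38, 38, 18, 29]. The pivot is placed at index 4. All elements to the left of the pivot are <= 15, and all elements to the right are > 15.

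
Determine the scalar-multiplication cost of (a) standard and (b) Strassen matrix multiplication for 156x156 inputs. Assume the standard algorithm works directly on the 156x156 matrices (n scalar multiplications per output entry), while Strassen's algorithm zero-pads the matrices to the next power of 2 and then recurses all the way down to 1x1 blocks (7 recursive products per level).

Matrix multiplication for 156x156 matrices:

Strassen's algorithm requires power-of-2 dimensions. Pad 156x156 to 256x256 (next power of 2).

Standard algorithm: 156^3 = 3796416 multiplications
Strassen's algorithm: 7^(log2(256)) = 7^8 = 5764801 multiplications
Difference: 3796416 - 5764801 = -1968385 (Strassen uses MORE here due to padding overhead — for small or just-over-power-of-2 n, padding can outweigh the per-level savings)

Standard: 3796416 multiplications (156^3). Strassen: 5764801 multiplications (7^8, after padding to 256x256). Strassen reduces 8 recursive multiplications to 7 at each level.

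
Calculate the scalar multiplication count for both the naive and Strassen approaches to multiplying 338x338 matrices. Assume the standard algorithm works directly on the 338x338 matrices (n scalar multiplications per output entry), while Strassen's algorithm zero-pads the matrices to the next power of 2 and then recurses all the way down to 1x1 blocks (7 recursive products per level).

Matrix multiplication for 338x338 matrices:

Strassen's algorithm requires power-of-2 dimensions. Pad 338x338 to 512x512 (next power of 2).

Standard algorithm: 338^3 = 38614472 multiplications
Strassen's algorithm: 7^(log2(512)) = 7^9 = 40353607 multiplications
Difference: 38614472 - 40353607 = -1739135 (Strassen uses MORE here due to padding overhead — for small or just-over-power-of-2 n, padding can outweigh the per-level savings)

Standard: 38614472 multiplications (338^3). Strassen: 40353607 multiplications (7^9, after padding to 512x512). Strassen reduces 8 recursive multiplications to 7 at each level.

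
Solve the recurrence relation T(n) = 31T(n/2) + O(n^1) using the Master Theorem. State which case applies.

Master Theorem for T(n) = 31T(n/2) + O(n^1):

a = 31, b = 2, c = 1
log_b(a) = log_2(31) = 4.9542

Case 1: c = 1 < log_2(31) = 4.9542
T(n) = O(n^(log_2 31))

For T(n) = 31T(n/2) + O(n^1): log_2(31) = 4.9542. This is Case 1 of the Master Theorem (c < log_b(a), work dominated by leaves), giving O(n^(log_2 31)).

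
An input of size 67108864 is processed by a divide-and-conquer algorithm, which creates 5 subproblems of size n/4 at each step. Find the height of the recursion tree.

For divide and conquer with division factor 4:

Problem sizes at each level:
Level 0: 67108864
Level 1: 16777216
Level 2: 4194304
Level 3: 1048576
Level 4: 262144
Level 5: 65536
Level 6: 16384
Level 7: 4096
Level 8: 1024
Level 9: 256
Level 10: 64
Level 11: 16
Level 12: 4
Level 13: 1

The root is level 0 and the size-1 base case is level 13 (the tree spans levels 0 through 13, i.e. 14 levels counting the root), so the depth is the number of divisions: log_4(67108864) = 13

The recursion tree depth is log_4(67108864) = 13. At each level, the problem size is divided by 4, so it takes 13 divisions to reduce to a base case of size 1. The algorithm makes 5 recursive calls at each level.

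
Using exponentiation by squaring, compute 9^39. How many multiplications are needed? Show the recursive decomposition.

Computing 9^39 by squaring (build up from 9^1; each line after the first costs one multiplication):

9^1 = 9
9^2 = (9^1)^2 = 9^2 = 81
9^4 = (9^2)^2 = 81^2 = 6561
9^8 = (9^4)^2 = 6561^2 = 43046721
9^9 = 9 * 9^8 = 9 * 43046721 = 387420489
9^18 = (9^9)^2 = 387420489^2 = 150094635296999121
9^19 = 9 * 9^18 = 9 * 150094635296999121 = 1350851717672992089
9^38 = (9^19)^2 = 1350851717672992089^2 = 1824800363140073127359051977856583921
9^39 = 9 * 9^38 = 9 * 1824800363140073127359051977856583921 = 16423203268260658146231467800709255289

Result: 16423203268260658146231467800709255289
Multiplications needed: 8 (8 lines after 9^1)

9^39 = 16423203268260658146231467800709255289. Using exponentiation by squaring, this requires 8 multiplications. The key idea: if the exponent is even, square the half-power; if odd, multiply by the base once.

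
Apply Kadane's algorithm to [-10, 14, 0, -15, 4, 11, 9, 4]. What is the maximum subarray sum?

Using Kadane's algorithm on [-10, 14, 0, -15, 4, 11, 9, 4]:

Scanning through the array:
Position 1 (value 14): max_ending_here = 14, max_so_far = 14
Position 2 (value 0): max_ending_here = 14, max_so_far = 14
Position 3 (value -15): max_ending_here = -1, max_so_far = 14
Position 4 (value 4): max_ending_here = 4, max_so_far = 14
Position 5 (value 11): max_ending_here = 15, max_so_far = 15
Position 6 (value 9): max_ending_here = 24, max_so_far = 24
Position 7 (value 4): max_ending_here = 28, max_so_far = 28

Maximum subarray: [4, 11, 9, 4]
Maximum sum: 28

The maximum subarray is [4, 11, 9, 4] with sum 28. This subarray runs from index 4 to index 7.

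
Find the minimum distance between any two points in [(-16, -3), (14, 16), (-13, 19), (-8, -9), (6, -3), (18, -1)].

Computing all pairwise distances among 6 points:

d((-16, -3), (14, 16)) = 35.5106
d((-16, -3), (-13, 19)) = 22.2036
d((-16, -3), (-8, -9)) = 10.0 <-- minimum
d((-16, -3), (6, -3)) = 22.0
d((-16, -3), (18, -1)) = 34.0588
d((14, 16), (-13, 19)) = 27.1662
d((14, 16), (-8, -9)) = 33.3017
d((14, 16), (6, -3)) = 20.6155
d((14, 16), (18, -1)) = 17.4642
d((-13, 19), (-8, -9)) = 28.4429
d((-13, 19), (6, -3)) = 29.0689
d((-13, 19), (18, -1)) = 36.8917
d((-8, -9), (6, -3)) = 15.2315
d((-8, -9), (18, -1)) = 27.2029
d((6, -3), (18, -1)) = 12.1655

Closest pair: (-16, -3) and (-8, -9) with distance 10.0

The closest pair is (-16, -3) and (-8, -9) with Euclidean distance 10.0. For 6 points, brute-force pairwise comparison is shown above. For large n, the divide-and-conquer algorithm (sort by x, recurse on halves, check the dividing strip) achieves O(n log n).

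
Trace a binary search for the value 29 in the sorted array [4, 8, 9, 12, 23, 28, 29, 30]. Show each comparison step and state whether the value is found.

Binary search for 29 in [4, 8, 9, 12, 23, 28, 29, 30]:

lo=0, hi=7, mid=3, arr[mid]=12 -> 12 < 29, search right half
lo=4, hi=7, mid=5, arr[mid]=28 -> 28 < 29, search right half
lo=6, hi=7, mid=6, arr[mid]=29 -> Found target at index 6!

Binary search finds 29 at index 6 after 3 comparisons. The search repeatedly halves the search space by comparing with the middle element.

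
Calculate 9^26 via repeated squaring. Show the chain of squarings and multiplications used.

Computing 9^26 by squaring (build up from 9^1; each line after the first costs one multiplication):

9^1 = 9
9^2 = (9^1)^2 = 9^2 = 81
9^3 = 9 * 9^2 = 9 * 81 = 729
9^6 = (9^3)^2 = 729^2 = 531441
9^12 = (9^6)^2 = 531441^2 = 282429536481
9^13 = 9 * 9^12 = 9 * 282429536481 = 2541865828329
9^26 = (9^13)^2 = 2541865828329^2 = 6461081889226673298932241

Result: 6461081889226673298932241
Multiplications needed: 6 (6 lines after 9^1)

9^26 = 6461081889226673298932241. Using exponentiation by squaring, this requires 6 multiplications. The key idea: if the exponent is even, square the half-power; if odd, multiply by the base once.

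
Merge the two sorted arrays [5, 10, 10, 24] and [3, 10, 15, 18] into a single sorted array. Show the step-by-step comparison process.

Merging process:

Compare 5 vs 3: take 3 from right. Merged: [3]
Compare 5 vs 10: take 5 from left. Merged: [3, 5]
Compare 10 vs 10: take 10 from left. Merged: [3, 5, 10]
Compare 10 vs 10: take 10 from left. Merged: [3, 5, 10, 10]
Compare 24 vs 10: take 10 from right. Merged: [3, 5, 10, 10, 10]
Compare 24 vs 15: take 15 from right. Merged: [3, 5, 10, 10, 10, 15]
Compare 24 vs 18: take 18 from right. Merged: [3, 5, 10, 10, 10, 15, 18]
Append remaining from left: [24]. Merged: [3, 5, 10, 10, 10, 15, 18, 24]

Final merged array: [3, 5, 10, 10, 10, 15, 18, 24]
Total comparisons: 7

The merged array is [3, 5, 10, 10, 10, 15, 18, 24], requiring 7 comparisons. The merge step runs in O(n) time where n is the total number of elements.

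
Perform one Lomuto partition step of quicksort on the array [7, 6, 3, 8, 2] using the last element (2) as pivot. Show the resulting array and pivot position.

Lomuto partition with pivot = 2:

Initial array: [7, 6, 3, 8, 2]

arr[0]=7 > 2: no swap
arr[1]=6 > 2: no swap
arr[2]=3 > 2: no swap
arr[3]=8 > 2: no swap

Place pivot at position 0: [2, 6, 3, 8, 7]
Pivot position: 0

After partitioning with pivot 2, the array becomes [2, 6, 3, 8, 7]. The pivot is placed at index 0. All elements to the left of the pivot are <= 2, and all elements to the right are > 2.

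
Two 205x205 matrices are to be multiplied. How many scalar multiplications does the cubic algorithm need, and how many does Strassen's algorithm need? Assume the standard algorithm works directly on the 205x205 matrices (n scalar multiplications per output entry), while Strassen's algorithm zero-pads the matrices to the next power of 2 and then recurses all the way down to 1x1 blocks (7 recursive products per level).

Matrix multiplication for 205x205 matrices:

Strassen's algorithm requires power-of-2 dimensions. Pad 205x205 to 256x256 (next power of 2).

Standard algorithm: 205^3 = 8615125 multiplications
Strassen's algorithm: 7^(log2(256)) = 7^8 = 5764801 multiplications
Savings: 8615125 - 5764801 = 2850324 multiplications

Standard: 8615125 multiplications (205^3). Strassen: 5764801 multiplications (7^8, after padding to 256x256). Strassen reduces 8 recursive multiplications to 7 at each level.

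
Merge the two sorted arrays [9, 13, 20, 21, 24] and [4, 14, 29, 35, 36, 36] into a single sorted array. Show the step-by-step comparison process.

Merging process:

Compare 9 vs 4: take 4 from right. Merged: [4]
Compare 9 vs 14: take 9 from left. Merged: [4, 9]
Compare 13 vs 14: take 13 from left. Merged: [4, 9, 13]
Compare 20 vs 14: take 14 from right. Merged: [4, 9, 13, 14]
Compare 20 vs 29: take 20 from left. Merged: [4, 9, 13, 14, 20]
Compare 21 vs 29: take 21 from left. Merged: [4, 9, 13, 14, 20, 21]
Compare 24 vs 29: take 24 from left. Merged: [4, 9, 13, 14, 20, 21, 24]
Append remaining from right: [29, 35, 36, 36]. Merged: [4, 9, 13, 14, 20, 21, 24, 29, 35, 36, 36]

Final merged array: [4, 9, 13, 14, 20, 21, 24, 29, 35, 36, 36]
Total comparisons: 7

The merged array is [4, 9, 13, 14, 20, 21, 24, 29, 35, 36, 36], requiring 7 comparisons. The merge step runs in O(n) time where n is the total number of elements.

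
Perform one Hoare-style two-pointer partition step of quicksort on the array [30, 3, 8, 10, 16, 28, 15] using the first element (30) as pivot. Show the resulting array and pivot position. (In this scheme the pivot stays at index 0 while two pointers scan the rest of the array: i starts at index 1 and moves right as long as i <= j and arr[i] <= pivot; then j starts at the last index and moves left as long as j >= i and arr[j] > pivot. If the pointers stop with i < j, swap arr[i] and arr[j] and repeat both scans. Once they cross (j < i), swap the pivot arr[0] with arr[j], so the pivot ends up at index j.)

Hoare-style two-pointer partition with pivot = 30:

Initial array: [30, 3, 8, 10, 16, 28, 15]

Pointers start at i = 1, j = 6.
i ends at 7, j ends at 6: the pointers have crossed (j < i), so scanning stops.

Swap pivot arr[0] with arr[6] to place pivot at position 6: [15, 3, 8, 10, 16, 28, 30]
Pivot position: 6

After partitioning with pivot 30, the array becomes [15, 3, 8, 10, 16, 28, 30]. The pivot is placed at index 6. All elements to the left of the pivot are <= 30, and all elements to the right are > 30.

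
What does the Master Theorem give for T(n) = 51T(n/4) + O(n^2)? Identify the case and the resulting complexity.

Master Theorem for T(n) = 51T(n/4) + O(n^2):

a = 51, b = 4, c = 2
log_b(a) = log_4(51) = 2.8362

Case 1: c = 2 < log_4(51) = 2.8362
T(n) = O(n^(log_4 51))

For T(n) = 51T(n/4) + O(n^2): log_4(51) = 2.8362. This is Case 1 of the Master Theorem (c < log_b(a), work dominated by leaves), giving O(n^(log_4 51)).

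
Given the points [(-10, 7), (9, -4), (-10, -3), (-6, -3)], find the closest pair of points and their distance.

Computing all pairwise distances among 4 points:

d((-10, 7), (9, -4)) = 21.9545
d((-10, 7), (-10, -3)) = 10.0
d((-10, 7), (-6, -3)) = 10.7703
d((9, -4), (-10, -3)) = 19.0263
d((9, -4), (-6, -3)) = 15.0333
d((-10, -3), (-6, -3)) = 4.0 <-- minimum

Closest pair: (-10, -3) and (-6, -3) with distance 4.0

The closest pair is (-10, -3) and (-6, -3) with Euclidean distance 4.0. For 4 points, brute-force pairwise comparison is shown above. For large n, the divide-and-conquer algorithm (sort by x, recurse on halves, check the dividing strip) achieves O(n log n).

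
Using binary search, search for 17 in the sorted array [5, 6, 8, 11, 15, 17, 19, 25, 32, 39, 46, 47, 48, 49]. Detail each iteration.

Binary search for 17 in [5, 6, 8, 11, 15, 17, 19, 25, 32, 39, 46, 47, 48, 49]:

lo=0, hi=13, mid=6, arr[mid]=19 -> 19 > 17, search left half
lo=0, hi=5, mid=2, arr[mid]=8 -> 8 < 17, search right half
lo=3, hi=5, mid=4, arr[mid]=15 -> 15 < 17, search right half
lo=5, hi=5, mid=5, arr[mid]=17 -> Found target at index 5!

Binary search finds 17 at index 5 after 4 comparisons. The search repeatedly halves the search space by comparing with the middle element.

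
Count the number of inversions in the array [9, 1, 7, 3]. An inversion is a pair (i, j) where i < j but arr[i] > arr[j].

Finding inversions in [9, 1, 7, 3]:

(0, 1): arr[0]=9 > arr[1]=1
(0, 2): arr[0]=9 > arr[2]=7
(0, 3): arr[0]=9 > arr[3]=3
(2, 3): arr[2]=7 > arr[3]=3

Total inversions: 4

The array has 4 inversion(s): (0,1), (0,2), (0,3), (2,3). Each pair (i,j) satisfies i < j and arr[i] > arr[j].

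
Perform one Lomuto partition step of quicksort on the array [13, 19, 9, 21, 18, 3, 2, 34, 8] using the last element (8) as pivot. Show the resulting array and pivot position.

Lomuto partition with pivot = 8:

Initial array: [13, 19, 9, 21, 18, 3, 2, 34, 8]

arr[0]=13 > 8: no swap
arr[1]=19 > 8: no swap
arr[2]=9 > 8: no swap
arr[3]=21 > 8: no swap
arr[4]=18 > 8: no swap
arr[5]=3 <= 8: swap with position 0, array becomes [3, 19, 9, 21, 18, 13, 2, 34, 8]
arr[6]=2 <= 8: swap with position 1, array becomes [3, 2, 9, 21, 18, 13, 19, 34, 8]
arr[7]=34 > 8: no swap

Place pivot at position 2: [3, 2, 8, 21, 18, 13, 19, 34, 9]
Pivot position: 2

After partitioning with pivot 8, the array becomes [3, 2, 8, 21, 18, 13, 19, 34, 9]. The pivot is placed at index 2. All elements to the left of the pivot are <= 8, and all elements to the right are > 8.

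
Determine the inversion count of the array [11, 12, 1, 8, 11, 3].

Finding inversions in [11, 12, 1, 8, 11, 3]:

(0, 2): arr[0]=11 > arr[2]=1
(0, 3): arr[0]=11 > arr[3]=8
(0, 5): arr[0]=11 > arr[5]=3
(1, 2): arr[1]=12 > arr[2]=1
(1, 3): arr[1]=12 > arr[3]=8
(1, 4): arr[1]=12 > arr[4]=11
(1, 5): arr[1]=12 > arr[5]=3
(3, 5): arr[3]=8 > arr[5]=3
(4, 5): arr[4]=11 > arr[5]=3

Total inversions: 9

The array has 9 inversion(s): (0,2), (0,3), (0,5), (1,2), (1,3), (1,4), (1,5), (3,5), (4,5). Each pair (i,j) satisfies i < j and arr[i] > arr[j].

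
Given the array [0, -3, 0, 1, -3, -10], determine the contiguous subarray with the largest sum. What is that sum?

Using Kadane's algorithm on [0, -3, 0, 1, -3, -10]:

Scanning through the array:
Position 1 (value -3): max_ending_here = -3, max_so_far = 0
Position 2 (value 0): max_ending_here = 0, max_so_far = 0
Position 3 (value 1): max_ending_here = 1, max_so_far = 1
Position 4 (value -3): max_ending_here = -2, max_so_far = 1
Position 5 (value -10): max_ending_here = -10, max_so_far = 1

Maximum subarray: [0, 1]
Maximum sum: 1

The maximum subarray is [0, 1] with sum 1. This subarray runs from index 2 to index 3.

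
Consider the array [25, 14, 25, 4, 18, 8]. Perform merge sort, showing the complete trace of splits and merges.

Merge sort trace:

Split: [25, 14, 25, 4, 18, 8] -> [25, 14, 25] and [4, 18, 8]
  Split: [25, 14, 25] -> [25] and [14, 25]
    Split: [14, 25] -> [14] and [25]
    Merge: [14] + [25] -> [14, 25]
  Merge: [25] + [14, 25] -> [14, 25, 25]
  Split: [4, 18, 8] -> [4] and [18, 8]
    Split: [18, 8] -> [18] and [8]
    Merge: [18] + [8] -> [8, 18]
  Merge: [4] + [8, 18] -> [4, 8, 18]
Merge: [14, 25, 25] + [4, 8, 18] -> [4, 8, 14, 18, 25, 25]

Final sorted array: [4, 8, 14, 18, 25, 25]

The merge sort proceeds by recursively splitting the array and merging sorted halves.
After all merges, the sorted array is [4, 8, 14, 18, 25, 25].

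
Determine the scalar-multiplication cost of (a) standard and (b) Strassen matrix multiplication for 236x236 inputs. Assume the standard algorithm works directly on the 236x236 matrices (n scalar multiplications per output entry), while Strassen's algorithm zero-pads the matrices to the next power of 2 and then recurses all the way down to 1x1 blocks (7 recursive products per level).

Matrix multiplication for 236x236 matrices:

Strassen's algorithm requires power-of-2 dimensions. Pad 236x236 to 256x256 (next power of 2).

Standard algorithm: 236^3 = 13144256 multiplications
Strassen's algorithm: 7^(log2(256)) = 7^8 = 5764801 multiplications
Savings: 13144256 - 5764801 = 7379455 multiplications

Standard: 13144256 multiplications (236^3). Strassen: 5764801 multiplications (7^8, after padding to 256x256). Strassen reduces 8 recursive multiplications to 7 at each level.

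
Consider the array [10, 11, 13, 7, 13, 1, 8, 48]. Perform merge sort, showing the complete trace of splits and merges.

Merge sort trace:

Split: [10, 11, 13, 7, 13, 1, 8, 48] -> [10, 11, 13, 7] and [13, 1, 8, 48]
  Split: [10, 11, 13, 7] -> [10, 11] and [13, 7]
    Split: [10, 11] -> [10] and [11]
    Merge: [10] + [11] -> [10, 11]
    Split: [13, 7] -> [13] and [7]
    Merge: [13] + [7] -> [7, 13]
  Merge: [10, 11] + [7, 13] -> [7, 10, 11, 13]
  Split: [13, 1, 8, 48] -> [13, 1] and [8, 48]
    Split: [13, 1] -> [13] and [1]
    Merge: [13] + [1] -> [1, 13]
    Split: [8, 48] -> [8] and [48]
    Merge: [8] + [48] -> [8, 48]
  Merge: [1, 13] + [8, 48] -> [1, 8, 13, 48]
Merge: [7, 10, 11, 13] + [1, 8, 13, 48] -> [1, 7, 8, 10, 11, 13, 13, 48]

Final sorted array: [1, 7, 8, 10, 11, 13, 13, 48]

The merge sort proceeds by recursively splitting the array and merging sorted halves.
After all merges, the sorted array is [1, 7, 8, 10, 11, 13, 13, 48].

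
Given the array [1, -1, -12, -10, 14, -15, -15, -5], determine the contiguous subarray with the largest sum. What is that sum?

Using Kadane's algorithm on [1, -1, -12, -10, 14, -15, -15, -5]:

Scanning through the array:
Position 1 (value -1): max_ending_here = 0, max_so_far = 1
Position 2 (value -12): max_ending_here = -12, max_so_far = 1
Position 3 (value -10): max_ending_here = -10, max_so_far = 1
Position 4 (value 14): max_ending_here = 14, max_so_far = 14
Position 5 (value -15): max_ending_here = -1, max_so_far = 14
Position 6 (value -15): max_ending_here = -15, max_so_far = 14
Position 7 (value -5): max_ending_here = -5, max_so_far = 14

Maximum subarray: [14]
Maximum sum: 14

The maximum subarray is [14] with sum 14. This subarray runs from index 4 to index 4.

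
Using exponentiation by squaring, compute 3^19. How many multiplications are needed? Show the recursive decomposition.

Computing 3^19 by squaring (build up from 3^1; each line after the first costs one multiplication):

3^1 = 3
3^2 = (3^1)^2 = 3^2 = 9
3^4 = (3^2)^2 = 9^2 = 81
3^8 = (3^4)^2 = 81^2 = 6561
3^9 = 3 * 3^8 = 3 * 6561 = 19683
3^18 = (3^9)^2 = 19683^2 = 387420489
3^19 = 3 * 3^18 = 3 * 387420489 = 1162261467

Result: 1162261467
Multiplications needed: 6 (6 lines after 3^1)

3^19 = 1162261467. Using exponentiation by squaring, this requires 6 multiplications. The key idea: if the exponent is even, square the half-power; if odd, multiply by the base once.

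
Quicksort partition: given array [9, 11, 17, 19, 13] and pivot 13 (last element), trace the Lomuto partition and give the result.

Lomuto partition with pivot = 13:

Initial array: [9, 11, 17, 19, 13]

arr[0]=9 <= 13: swap with position 0, array becomes [9, 11, 17, 19, 13]
arr[1]=11 <= 13: swap with position 1, array becomes [9, 11, 17, 19, 13]
arr[2]=17 > 13: no swap
arr[3]=19 > 13: no swap

Place pivot at position 2: [9, 11, 13, 19, 17]
Pivot position: 2

After partitioning with pivot 13, the array becomes [9, 11, 13, 19, 17]. The pivot is placed at index 2. All elements to the left of the pivot are <= 13, and all elements to the right are > 13.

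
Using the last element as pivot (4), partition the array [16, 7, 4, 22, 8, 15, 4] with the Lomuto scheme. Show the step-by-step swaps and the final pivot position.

Lomuto partition with pivot = 4:

Initial array: [16, 7, 4, 22, 8, 15, 4]

arr[0]=16 > 4: no swap
arr[1]=7 > 4: no swap
arr[2]=4 <= 4: swap with position 0, array becomes [4, 7, 16, 22, 8, 15, 4]
arr[3]=22 > 4: no swap
arr[4]=8 > 4: no swap
arr[5]=15 > 4: no swap

Place pivot at position 1: [4, 4, 16, 22, 8, 15, 7]
Pivot position: 1

After partitioning with pivot 4, the array becomes [4, 4, 16, 22, 8, 15, 7]. The pivot is placed at index 1. All elements to the left of the pivot are <= 4, and all elements to the right are > 4.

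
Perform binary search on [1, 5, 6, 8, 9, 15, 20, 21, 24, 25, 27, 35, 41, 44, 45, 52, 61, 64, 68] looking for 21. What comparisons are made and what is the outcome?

Binary search for 21 in [1, 5, 6, 8, 9, 15, 20, 21, 24, 25, 27, 35, 41, 44, 45, 52, 61, 64, 68]:

lo=0, hi=18, mid=9, arr[mid]=25 -> 25 > 21, search left half
lo=0, hi=8, mid=4, arr[mid]=9 -> 9 < 21, search right half
lo=5, hi=8, mid=6, arr[mid]=20 -> 20 < 21, search right half
lo=7, hi=8, mid=7, arr[mid]=21 -> Found target at index 7!

Binary search finds 21 at index 7 after 4 comparisons. The search repeatedly halves the search space by comparing with the middle element.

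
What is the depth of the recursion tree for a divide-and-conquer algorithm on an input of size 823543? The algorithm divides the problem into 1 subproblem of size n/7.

For divide and conquer with division factor 7:

Problem sizes at each level:
Level 0: 823543
Level 1: 117649
Level 2: 16807
Level 3: 2401
Level 4: 343
Level 5: 49
Level 6: 7
Level 7: 1

The root is level 0 and the size-1 base case is level 7 (the tree spans levels 0 through 7, i.e. 8 levels counting the root), so the depth is the number of divisions: log_7(823543) = 7

The recursion tree depth is log_7(823543) = 7. At each level, the problem size is divided by 7, so it takes 7 divisions to reduce to a base case of size 1. The algorithm makes 1 recursive call at each level.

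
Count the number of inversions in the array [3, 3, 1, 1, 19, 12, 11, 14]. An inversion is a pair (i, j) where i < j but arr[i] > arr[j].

Finding inversions in [3, 3, 1, 1, 19, 12, 11, 14]:

(0, 2): arr[0]=3 > arr[2]=1
(0, 3): arr[0]=3 > arr[3]=1
(1, 2): arr[1]=3 > arr[2]=1
(1, 3): arr[1]=3 > arr[3]=1
(4, 5): arr[4]=19 > arr[5]=12
(4, 6): arr[4]=19 > arr[6]=11
(4, 7): arr[4]=19 > arr[7]=14
(5, 6): arr[5]=12 > arr[6]=11

Total inversions: 8

The array has 8 inversion(s): (0,2), (0,3), (1,2), (1,3), (4,5), (4,6), (4,7), (5,6). Each pair (i,j) satisfies i < j and arr[i] > arr[j].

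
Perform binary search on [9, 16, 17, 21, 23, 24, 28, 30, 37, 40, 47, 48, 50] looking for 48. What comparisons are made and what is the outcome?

Binary search for 48 in [9, 16, 17, 21, 23, 24, 28, 30, 37, 40, 47, 48, 50]:

lo=0, hi=12, mid=6, arr[mid]=28 -> 28 < 48, search right half
lo=7, hi=12, mid=9, arr[mid]=40 -> 40 < 48, search right half
lo=10, hi=12, mid=11, arr[mid]=48 -> Found target at index 11!

Binary search finds 48 at index 11 after 3 comparisons. The search repeatedly halves the search space by comparing with the middle element.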